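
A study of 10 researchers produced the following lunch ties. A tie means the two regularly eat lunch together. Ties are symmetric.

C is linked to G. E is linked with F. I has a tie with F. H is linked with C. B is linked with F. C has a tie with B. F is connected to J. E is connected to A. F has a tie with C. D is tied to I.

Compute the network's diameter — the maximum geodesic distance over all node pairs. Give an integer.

Eccentricity of each node (its greatest distance to any other): A:4, B:3, C:3, D:4, E:3, F:2, G:4, H:4, I:3, J:3.
The maximum eccentricity is 4, realized for instance by the pair G–A via G – C – F – E – A. So the diameter is 4.

4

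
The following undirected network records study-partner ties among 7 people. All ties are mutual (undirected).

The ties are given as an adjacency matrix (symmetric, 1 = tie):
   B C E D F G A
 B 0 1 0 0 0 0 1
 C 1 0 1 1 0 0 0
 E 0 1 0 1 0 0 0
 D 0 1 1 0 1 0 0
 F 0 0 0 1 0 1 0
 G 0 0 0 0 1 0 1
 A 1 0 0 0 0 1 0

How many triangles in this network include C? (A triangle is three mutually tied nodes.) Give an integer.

1

C's neighbors: B, D, and E.
Neighbor pairs that are themselves tied: C–D–E. Each forms one triangle with C, for 1 in total.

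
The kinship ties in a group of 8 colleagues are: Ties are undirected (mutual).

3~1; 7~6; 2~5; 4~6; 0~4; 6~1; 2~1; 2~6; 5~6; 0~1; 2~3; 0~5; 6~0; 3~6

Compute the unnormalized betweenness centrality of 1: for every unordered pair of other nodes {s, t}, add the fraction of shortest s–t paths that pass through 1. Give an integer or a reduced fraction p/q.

5/6

Pairs whose geodesics pass through 1 — 0–3: 1/2; 0–2: 1/3.
All other pairs contribute 0.
Summing the contributions gives betweenness(1) = 5/6.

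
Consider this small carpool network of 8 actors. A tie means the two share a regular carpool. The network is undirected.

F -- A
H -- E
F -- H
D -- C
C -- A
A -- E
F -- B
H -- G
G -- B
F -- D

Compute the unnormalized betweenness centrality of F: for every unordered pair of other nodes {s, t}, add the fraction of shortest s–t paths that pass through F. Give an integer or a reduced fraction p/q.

Pairs whose geodesics pass through F — D–A: 1/2; D–E: 2/3; D–H: 1; D–G: 2/2; D–B: 1; C–H: 2/3; C–G: 4/5; C–B: 2/2; A–H: 1/2; A–G: 2/3; A–B: 1; E–B: 2/3; H–B: 1/2.
All other pairs contribute 0.
Summing the contributions gives betweenness(F) = 299/30.

299/30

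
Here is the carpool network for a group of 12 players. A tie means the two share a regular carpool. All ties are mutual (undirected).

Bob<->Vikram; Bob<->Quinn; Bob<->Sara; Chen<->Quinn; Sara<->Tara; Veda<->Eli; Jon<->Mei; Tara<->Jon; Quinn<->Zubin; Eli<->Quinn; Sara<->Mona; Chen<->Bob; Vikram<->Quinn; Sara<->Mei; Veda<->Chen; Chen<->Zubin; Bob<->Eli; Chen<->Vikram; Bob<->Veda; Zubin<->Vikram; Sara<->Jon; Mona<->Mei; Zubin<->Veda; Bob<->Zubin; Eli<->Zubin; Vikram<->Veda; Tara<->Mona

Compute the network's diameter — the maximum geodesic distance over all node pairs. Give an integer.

Eccentricity of each node (its greatest distance to any other): Bob:2, Chen:3, Eli:3, Jon:3, Mei:3, Mona:3, Quinn:3, Sara:2, Tara:3, Veda:3, Vikram:3, Zubin:3.
The maximum eccentricity is 3, realized for instance by the pair Jon–Chen via Jon – Sara – Bob – Chen. So the diameter is 3.

3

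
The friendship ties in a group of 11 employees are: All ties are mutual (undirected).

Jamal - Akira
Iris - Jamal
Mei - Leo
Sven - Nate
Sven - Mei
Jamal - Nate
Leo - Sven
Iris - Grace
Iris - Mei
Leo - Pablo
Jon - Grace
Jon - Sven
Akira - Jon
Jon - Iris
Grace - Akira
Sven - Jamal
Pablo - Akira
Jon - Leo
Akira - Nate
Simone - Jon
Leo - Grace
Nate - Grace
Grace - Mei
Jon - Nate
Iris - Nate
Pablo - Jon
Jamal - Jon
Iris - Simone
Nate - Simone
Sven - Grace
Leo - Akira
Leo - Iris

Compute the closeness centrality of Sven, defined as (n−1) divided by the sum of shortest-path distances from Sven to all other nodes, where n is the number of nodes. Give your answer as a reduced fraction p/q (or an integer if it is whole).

5/7

Distances from Sven: Akira:2, Grace:1, Iris:2, Jamal:1, Jon:1, Leo:1, Mei:1, Nate:1, Pablo:2, Simone:2. Sum = 14.
n = 11, so closeness = 10/14 = 5/7.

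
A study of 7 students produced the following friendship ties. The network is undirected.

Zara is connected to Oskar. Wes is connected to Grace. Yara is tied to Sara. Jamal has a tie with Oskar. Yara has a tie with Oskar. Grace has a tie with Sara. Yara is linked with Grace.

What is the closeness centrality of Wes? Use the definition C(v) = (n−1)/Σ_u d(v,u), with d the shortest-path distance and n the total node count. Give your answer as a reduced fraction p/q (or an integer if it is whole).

3/8

Distances from Wes: Grace:1, Jamal:4, Oskar:3, Sara:2, Yara:2, Zara:4. Sum = 16.
n = 7, so closeness = 6/16 = 3/8.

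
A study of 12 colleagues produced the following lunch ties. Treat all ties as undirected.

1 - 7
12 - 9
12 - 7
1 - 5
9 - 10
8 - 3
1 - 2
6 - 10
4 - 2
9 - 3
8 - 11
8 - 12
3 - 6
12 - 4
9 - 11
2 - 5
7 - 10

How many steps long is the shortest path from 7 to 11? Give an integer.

One shortest route is 7 – 12 – 8 – 11, which uses 3 edges, and at distance 2 from 7 we only reach {2, 4, 5, 6, 8, 9}, which does not include 11. So d(7,11) = 3.

3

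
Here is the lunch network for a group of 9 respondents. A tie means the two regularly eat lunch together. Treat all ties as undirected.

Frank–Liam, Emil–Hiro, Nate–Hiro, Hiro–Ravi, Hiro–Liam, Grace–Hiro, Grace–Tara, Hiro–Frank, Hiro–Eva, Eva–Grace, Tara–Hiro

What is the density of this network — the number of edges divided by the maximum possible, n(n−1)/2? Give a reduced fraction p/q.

There are 11 edges and 9 nodes, so the maximum possible is C(9,2) = 36.
Density = 11/36.

11/36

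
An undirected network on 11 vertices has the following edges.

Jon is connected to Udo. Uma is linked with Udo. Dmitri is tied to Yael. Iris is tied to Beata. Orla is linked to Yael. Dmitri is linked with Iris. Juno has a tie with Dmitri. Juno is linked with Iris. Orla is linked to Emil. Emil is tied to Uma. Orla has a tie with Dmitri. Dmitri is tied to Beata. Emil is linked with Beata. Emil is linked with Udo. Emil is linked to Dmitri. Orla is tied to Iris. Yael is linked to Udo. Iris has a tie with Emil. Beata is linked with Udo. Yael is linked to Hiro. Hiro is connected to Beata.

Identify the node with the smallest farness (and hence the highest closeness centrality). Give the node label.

Emil

Farness (sum of distances to all others) for each node — Beata:15, Dmitri:15, Emil:14, Hiro:21, Iris:16, Jon:25, Juno:23, Orla:17, Udo:16, Uma:20, Yael:16.
The smallest farness is 14, for Emil, so Emil has the highest closeness.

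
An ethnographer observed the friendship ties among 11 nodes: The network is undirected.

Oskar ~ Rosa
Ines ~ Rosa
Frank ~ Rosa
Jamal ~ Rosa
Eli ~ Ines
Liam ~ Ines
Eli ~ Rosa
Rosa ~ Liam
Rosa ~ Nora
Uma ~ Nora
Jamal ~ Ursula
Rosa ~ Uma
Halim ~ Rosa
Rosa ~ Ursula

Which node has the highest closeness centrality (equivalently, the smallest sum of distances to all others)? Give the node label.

Rosa

Farness (sum of distances to all others) for each node — Eli:18, Frank:19, Halim:19, Ines:17, Jamal:18, Liam:18, Nora:18, Oskar:19, Rosa:10, Uma:18, Ursula:18.
The smallest farness is 10, for Rosa, so Rosa has the highest closeness.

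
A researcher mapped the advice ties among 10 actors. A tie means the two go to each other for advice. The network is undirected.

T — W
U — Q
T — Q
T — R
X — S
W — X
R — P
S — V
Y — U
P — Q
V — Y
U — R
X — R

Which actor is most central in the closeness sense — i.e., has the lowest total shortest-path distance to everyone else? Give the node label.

Farness (sum of distances to all others) for each node — P:21, Q:19, R:15, S:21, T:19, U:17, V:23, W:21, X:17, Y:21.
The smallest farness is 15, for R, so R has the highest closeness.

R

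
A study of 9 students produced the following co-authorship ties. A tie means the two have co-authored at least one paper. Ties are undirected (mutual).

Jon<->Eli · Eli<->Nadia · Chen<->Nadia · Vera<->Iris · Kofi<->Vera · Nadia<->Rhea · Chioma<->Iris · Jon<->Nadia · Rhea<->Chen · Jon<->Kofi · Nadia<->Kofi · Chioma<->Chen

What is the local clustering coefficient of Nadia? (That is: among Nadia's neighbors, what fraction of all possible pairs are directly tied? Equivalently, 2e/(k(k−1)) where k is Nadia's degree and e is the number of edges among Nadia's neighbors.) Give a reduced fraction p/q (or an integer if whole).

3/10

Nadia's neighbors: Chen, Eli, Jon, Kofi, and Rhea (k = 5).
Possible neighbor pairs: C(5,2) = 10. Edges among them: Chen–Rhea, Eli–Jon, Jon–Kofi → e = 3.
Clustering(Nadia) = 3/10.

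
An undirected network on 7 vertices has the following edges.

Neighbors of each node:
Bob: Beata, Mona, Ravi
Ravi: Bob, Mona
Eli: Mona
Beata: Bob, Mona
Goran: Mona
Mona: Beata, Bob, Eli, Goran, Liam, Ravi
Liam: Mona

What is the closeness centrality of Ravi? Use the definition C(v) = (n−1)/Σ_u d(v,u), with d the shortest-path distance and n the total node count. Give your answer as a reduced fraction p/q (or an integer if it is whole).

Distances from Ravi: Beata:2, Bob:1, Eli:2, Goran:2, Liam:2, Mona:1. Sum = 10.
n = 7, so closeness = 6/10 = 3/5.

3/5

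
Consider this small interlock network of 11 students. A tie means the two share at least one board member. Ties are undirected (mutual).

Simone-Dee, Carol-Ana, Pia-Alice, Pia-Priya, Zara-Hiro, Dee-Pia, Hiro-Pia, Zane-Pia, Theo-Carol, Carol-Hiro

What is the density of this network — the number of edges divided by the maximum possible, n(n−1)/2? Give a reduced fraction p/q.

2/11

There are 10 edges and 11 nodes, so the maximum possible is C(11,2) = 55.
Density = 10/55 = 2/11.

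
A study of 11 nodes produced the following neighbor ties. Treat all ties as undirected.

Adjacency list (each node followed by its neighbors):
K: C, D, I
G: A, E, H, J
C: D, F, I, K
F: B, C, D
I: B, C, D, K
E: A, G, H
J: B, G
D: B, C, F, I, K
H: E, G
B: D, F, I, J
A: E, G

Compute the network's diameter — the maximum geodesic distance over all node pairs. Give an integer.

Eccentricity of each node (its greatest distance to any other): A:5, B:3, C:5, D:4, E:5, F:4, G:4, H:5, I:4, J:3, K:5.
The maximum eccentricity is 5, realized for instance by the pair H–C via H – G – J – B – I – C. So the diameter is 5.

5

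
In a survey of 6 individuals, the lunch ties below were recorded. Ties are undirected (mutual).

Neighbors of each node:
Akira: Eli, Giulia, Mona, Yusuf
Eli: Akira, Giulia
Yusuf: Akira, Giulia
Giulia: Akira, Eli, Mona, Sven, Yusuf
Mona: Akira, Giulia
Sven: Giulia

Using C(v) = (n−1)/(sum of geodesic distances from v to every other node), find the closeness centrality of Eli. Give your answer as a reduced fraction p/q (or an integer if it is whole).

Distances from Eli: Akira:1, Giulia:1, Mona:2, Sven:2, Yusuf:2. Sum = 8.
n = 6, so closeness = 5/8.

5/8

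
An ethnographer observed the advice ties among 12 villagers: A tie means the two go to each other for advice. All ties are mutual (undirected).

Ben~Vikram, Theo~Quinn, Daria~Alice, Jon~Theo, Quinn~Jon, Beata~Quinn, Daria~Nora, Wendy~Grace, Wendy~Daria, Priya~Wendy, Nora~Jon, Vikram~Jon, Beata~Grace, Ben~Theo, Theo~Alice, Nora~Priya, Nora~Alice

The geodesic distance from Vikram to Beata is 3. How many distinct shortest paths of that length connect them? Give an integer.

1

The shortest distance is 3, and the only length-3 path is Vikram–Jon–Quinn–Beata. So there is exactly 1 shortest path.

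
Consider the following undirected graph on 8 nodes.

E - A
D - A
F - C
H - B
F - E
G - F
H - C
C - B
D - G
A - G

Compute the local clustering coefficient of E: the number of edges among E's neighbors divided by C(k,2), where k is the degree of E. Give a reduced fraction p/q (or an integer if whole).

0

E's neighbors: A and F (k = 2).
Possible neighbor pairs: C(2,2) = 1. Edges among them: none → e = 0.
Clustering(E) = 0/1.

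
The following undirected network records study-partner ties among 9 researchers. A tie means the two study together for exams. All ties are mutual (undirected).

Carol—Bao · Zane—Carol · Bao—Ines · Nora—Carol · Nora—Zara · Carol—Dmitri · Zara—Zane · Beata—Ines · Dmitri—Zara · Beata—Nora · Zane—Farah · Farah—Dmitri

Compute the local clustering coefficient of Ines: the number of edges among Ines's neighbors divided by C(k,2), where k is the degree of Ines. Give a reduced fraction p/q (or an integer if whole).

Ines's neighbors: Bao and Beata (k = 2).
Possible neighbor pairs: C(2,2) = 1. Edges among them: none → e = 0.
Clustering(Ines) = 0/1.

0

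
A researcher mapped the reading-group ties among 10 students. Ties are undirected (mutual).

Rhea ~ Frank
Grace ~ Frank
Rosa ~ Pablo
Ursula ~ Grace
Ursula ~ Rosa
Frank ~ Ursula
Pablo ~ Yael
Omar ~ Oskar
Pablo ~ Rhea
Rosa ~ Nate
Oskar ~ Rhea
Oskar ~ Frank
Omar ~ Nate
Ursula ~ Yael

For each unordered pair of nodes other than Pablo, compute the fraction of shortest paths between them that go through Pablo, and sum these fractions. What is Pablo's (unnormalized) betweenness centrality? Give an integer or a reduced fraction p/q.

29/6

Pairs whose geodesics pass through Pablo — Oskar–Yael: 1/2; Oskar–Rosa: 1/3; Rhea–Yael: 1; Rhea–Rosa: 1; Rhea–Nate: 1/2; Yael–Rosa: 1/2; Yael–Nate: 1/2; Yael–Omar: 2/4.
All other pairs contribute 0.
Summing the contributions gives betweenness(Pablo) = 29/6.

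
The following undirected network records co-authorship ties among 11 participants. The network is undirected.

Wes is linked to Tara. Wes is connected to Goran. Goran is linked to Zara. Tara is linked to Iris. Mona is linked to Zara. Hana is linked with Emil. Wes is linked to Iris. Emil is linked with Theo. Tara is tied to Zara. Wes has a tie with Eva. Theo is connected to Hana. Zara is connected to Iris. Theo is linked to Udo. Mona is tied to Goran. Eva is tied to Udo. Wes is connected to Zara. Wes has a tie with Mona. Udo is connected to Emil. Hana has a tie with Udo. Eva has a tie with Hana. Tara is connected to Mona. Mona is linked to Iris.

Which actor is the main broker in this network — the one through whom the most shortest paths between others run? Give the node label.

Unnormalized betweenness of each node: Emil:0, Eva:24, Goran:0, Hana:7, Iris:0, Mona:2/3, Tara:0, Theo:0, Udo:7, Wes:77/3, Zara:2/3.
Wes has the largest value, 77/3, making it the main broker — the node through which the most shortest paths run.

Wes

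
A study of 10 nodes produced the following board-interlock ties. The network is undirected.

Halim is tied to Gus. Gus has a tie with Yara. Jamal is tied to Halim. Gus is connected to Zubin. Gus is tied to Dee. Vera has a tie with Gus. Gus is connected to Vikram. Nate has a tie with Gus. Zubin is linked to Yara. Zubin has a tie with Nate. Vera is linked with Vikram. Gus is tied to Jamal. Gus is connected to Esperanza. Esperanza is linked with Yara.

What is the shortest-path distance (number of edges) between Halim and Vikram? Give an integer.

One shortest route is Halim – Gus – Vikram, which uses 2 edges, and Halim and Vikram are not directly tied, so nothing shorter exists. So d(Halim,Vikram) = 2.

2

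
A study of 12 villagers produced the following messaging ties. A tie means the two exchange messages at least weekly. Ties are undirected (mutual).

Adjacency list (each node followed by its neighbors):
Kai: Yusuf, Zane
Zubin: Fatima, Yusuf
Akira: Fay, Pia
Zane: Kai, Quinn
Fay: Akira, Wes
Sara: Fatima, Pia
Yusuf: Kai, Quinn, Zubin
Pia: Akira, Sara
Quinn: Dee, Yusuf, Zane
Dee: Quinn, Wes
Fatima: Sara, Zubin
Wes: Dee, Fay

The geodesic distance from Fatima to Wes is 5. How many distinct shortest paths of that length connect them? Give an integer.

The shortest distance is 5. The length-5 paths are: Fatima–Zubin–Yusuf–Quinn–Dee–Wes; Fatima–Sara–Pia–Akira–Fay–Wes.
That gives 2 distinct shortest paths.

2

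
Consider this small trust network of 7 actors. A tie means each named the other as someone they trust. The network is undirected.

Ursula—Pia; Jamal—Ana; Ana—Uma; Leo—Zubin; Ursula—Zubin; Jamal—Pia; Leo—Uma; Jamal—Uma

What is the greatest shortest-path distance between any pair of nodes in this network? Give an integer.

3

Eccentricity of each node (its greatest distance to any other): Ana:3, Jamal:3, Leo:3, Pia:3, Uma:3, Ursula:3, Zubin:3.
The maximum eccentricity is 3, realized for instance by the pair Ana–Ursula via Ana – Jamal – Pia – Ursula. So the diameter is 3.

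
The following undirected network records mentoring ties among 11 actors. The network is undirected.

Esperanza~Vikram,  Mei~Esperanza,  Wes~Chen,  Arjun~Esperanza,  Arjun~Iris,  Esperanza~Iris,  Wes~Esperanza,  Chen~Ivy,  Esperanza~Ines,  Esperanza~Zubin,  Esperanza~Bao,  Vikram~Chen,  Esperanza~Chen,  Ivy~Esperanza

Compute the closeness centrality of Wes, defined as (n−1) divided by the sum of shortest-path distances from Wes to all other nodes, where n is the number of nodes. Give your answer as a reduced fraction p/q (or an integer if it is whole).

Distances from Wes: Arjun:2, Bao:2, Chen:1, Esperanza:1, Ines:2, Iris:2, Ivy:2, Mei:2, Vikram:2, Zubin:2. Sum = 18.
n = 11, so closeness = 10/18 = 5/9.

5/9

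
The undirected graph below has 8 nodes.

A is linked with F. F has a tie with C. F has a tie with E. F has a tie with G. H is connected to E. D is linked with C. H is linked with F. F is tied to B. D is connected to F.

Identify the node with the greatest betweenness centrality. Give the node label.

F

Unnormalized betweenness of each node: A:0, B:0, C:0, D:0, E:0, F:19, G:0, H:0.
F has the largest value, 19, making it the main broker — the node through which the most shortest paths run.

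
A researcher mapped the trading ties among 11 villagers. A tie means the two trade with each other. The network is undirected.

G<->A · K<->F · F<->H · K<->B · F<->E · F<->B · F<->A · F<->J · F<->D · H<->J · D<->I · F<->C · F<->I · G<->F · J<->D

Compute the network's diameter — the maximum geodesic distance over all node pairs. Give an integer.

2

Eccentricity of each node (its greatest distance to any other): A:2, B:2, C:2, D:2, E:2, F:1, G:2, H:2, I:2, J:2, K:2.
The maximum eccentricity is 2, realized for instance by the pair G–J via G – F – J. So the diameter is 2.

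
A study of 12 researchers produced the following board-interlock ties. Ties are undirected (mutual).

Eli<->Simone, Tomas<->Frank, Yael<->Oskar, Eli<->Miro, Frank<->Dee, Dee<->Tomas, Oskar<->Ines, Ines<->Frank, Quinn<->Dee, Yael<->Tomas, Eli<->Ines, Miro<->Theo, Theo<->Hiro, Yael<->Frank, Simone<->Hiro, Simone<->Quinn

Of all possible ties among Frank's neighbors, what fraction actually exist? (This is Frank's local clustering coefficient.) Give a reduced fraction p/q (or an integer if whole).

Frank's neighbors: Dee, Ines, Tomas, and Yael (k = 4).
Possible neighbor pairs: C(4,2) = 6. Edges among them: Dee–Tomas, Tomas–Yael → e = 2.
Clustering(Frank) = 2/6 = 1/3.

1/3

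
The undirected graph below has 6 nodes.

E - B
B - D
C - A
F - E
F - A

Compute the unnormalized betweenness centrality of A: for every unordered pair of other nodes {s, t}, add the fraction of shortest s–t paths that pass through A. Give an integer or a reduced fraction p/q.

4

Pairs whose geodesics pass through A — F–C: 1; D–C: 1; C–E: 1; C–B: 1.
All other pairs contribute 0.
Summing the contributions gives betweenness(A) = 4.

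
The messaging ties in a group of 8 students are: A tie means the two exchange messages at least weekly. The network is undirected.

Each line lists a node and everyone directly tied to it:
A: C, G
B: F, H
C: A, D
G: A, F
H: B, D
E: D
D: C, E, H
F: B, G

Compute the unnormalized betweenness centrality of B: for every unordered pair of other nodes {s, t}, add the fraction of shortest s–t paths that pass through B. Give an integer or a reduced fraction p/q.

4

Pairs whose geodesics pass through B — E–F: 1; F–H: 1; F–D: 1; H–G: 1.
All other pairs contribute 0.
Summing the contributions gives betweenness(B) = 4.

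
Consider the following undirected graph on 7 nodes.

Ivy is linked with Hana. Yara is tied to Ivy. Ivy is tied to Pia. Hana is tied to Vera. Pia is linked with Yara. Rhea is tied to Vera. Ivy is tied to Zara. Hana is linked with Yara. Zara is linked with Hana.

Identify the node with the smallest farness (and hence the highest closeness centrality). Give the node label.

Hana

Farness (sum of distances to all others) for each node — Hana:8, Ivy:9, Pia:13, Rhea:16, Vera:11, Yara:10, Zara:11.
The smallest farness is 8, for Hana, so Hana has the highest closeness.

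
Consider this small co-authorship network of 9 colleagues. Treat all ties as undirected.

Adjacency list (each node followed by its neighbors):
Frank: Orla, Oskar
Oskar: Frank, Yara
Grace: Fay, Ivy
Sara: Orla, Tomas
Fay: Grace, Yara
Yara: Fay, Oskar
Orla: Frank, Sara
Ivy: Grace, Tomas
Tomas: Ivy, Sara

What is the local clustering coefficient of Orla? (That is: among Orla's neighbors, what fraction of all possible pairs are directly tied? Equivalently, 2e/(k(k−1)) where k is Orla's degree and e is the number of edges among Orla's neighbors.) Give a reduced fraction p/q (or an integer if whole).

Orla's neighbors: Frank and Sara (k = 2).
Possible neighbor pairs: C(2,2) = 1. Edges among them: none → e = 0.
Clustering(Orla) = 0/1.

0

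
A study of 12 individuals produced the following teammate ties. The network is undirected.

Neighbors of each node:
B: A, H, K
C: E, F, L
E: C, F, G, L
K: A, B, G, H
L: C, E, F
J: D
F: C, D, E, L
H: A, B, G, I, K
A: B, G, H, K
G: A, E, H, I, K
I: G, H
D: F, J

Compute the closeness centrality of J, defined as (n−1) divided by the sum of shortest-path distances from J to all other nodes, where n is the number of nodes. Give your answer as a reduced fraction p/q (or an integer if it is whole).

11/42

Distances from J: A:5, B:6, C:3, D:1, E:3, F:2, G:4, H:5, I:5, K:5, L:3. Sum = 42.
n = 12, so closeness = 11/42.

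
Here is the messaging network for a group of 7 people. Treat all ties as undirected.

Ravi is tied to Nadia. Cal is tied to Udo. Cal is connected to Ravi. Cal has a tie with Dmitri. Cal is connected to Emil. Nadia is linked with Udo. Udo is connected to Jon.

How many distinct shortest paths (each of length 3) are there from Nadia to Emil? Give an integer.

The shortest distance is 3. The length-3 paths are: Nadia–Udo–Cal–Emil; Nadia–Ravi–Cal–Emil.
That gives 2 distinct shortest paths.

2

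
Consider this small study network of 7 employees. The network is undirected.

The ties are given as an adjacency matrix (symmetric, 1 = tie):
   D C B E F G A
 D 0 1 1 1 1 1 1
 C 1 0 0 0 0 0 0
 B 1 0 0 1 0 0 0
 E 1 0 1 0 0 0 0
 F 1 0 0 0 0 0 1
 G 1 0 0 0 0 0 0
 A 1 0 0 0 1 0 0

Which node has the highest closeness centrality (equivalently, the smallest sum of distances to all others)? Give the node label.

Farness (sum of distances to all others) for each node — A:10, B:10, C:11, D:6, E:10, F:10, G:11.
The smallest farness is 6, for D, so D has the highest closeness.

D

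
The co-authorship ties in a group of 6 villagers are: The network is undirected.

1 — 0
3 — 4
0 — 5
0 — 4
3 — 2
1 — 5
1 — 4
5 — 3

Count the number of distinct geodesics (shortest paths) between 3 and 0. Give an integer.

2

The shortest distance is 2. The length-2 paths are: 3–5–0; 3–4–0.
That gives 2 distinct shortest paths.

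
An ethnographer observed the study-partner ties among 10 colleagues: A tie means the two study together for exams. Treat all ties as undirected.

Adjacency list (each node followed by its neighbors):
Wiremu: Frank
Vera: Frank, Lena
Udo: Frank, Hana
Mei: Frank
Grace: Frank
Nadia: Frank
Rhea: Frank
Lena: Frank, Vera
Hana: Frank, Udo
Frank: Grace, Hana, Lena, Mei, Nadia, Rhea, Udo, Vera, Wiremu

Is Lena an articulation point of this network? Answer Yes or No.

No

Even without Lena, every remaining node can still reach every other (the residual graph is connected), so Lena is not a cut vertex.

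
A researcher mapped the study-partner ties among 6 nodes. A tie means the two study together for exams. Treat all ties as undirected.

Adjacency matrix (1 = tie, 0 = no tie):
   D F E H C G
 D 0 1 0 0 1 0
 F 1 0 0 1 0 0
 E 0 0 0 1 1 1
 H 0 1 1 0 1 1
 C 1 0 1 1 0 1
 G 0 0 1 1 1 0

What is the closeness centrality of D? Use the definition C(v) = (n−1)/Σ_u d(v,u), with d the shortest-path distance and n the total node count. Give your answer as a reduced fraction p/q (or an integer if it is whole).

Distances from D: C:1, E:2, F:1, G:2, H:2. Sum = 8.
n = 6, so closeness = 5/8.

5/8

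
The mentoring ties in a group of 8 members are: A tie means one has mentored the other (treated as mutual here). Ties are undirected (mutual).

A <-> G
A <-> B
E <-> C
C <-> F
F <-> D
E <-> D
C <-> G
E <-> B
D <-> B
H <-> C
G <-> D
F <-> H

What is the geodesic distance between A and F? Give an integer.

3

One shortest route is A – G – C – F, which uses 3 edges, and at distance 2 from A we only reach {C, D, E}, which does not include F. So d(A,F) = 3.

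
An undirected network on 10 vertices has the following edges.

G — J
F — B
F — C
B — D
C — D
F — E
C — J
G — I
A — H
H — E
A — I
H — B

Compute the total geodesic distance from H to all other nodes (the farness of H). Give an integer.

Distances from H: A:1, B:1, C:3, D:2, E:1, F:2, G:3, I:2, J:4.
Sum = 1 + 1 + 3 + 2 + 1 + 2 + 3 + 2 + 4 = 19.

19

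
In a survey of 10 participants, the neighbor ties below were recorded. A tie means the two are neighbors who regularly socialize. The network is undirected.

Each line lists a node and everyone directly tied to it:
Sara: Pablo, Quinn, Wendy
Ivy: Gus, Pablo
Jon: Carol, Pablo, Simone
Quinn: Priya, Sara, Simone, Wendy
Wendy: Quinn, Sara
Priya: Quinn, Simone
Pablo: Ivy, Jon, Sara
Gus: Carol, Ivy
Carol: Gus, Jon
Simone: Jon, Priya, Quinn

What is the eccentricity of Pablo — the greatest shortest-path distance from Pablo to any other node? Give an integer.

3

Distances from Pablo: Carol:2, Gus:2, Ivy:1, Jon:1, Priya:3, Quinn:2, Sara:1, Simone:2, Wendy:2.
The largest is 3 (to Priya), so the eccentricity of Pablo is 3.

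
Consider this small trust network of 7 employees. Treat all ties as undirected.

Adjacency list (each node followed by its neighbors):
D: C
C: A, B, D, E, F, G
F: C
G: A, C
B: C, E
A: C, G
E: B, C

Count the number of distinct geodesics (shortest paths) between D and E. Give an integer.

1

The shortest distance is 2, and the only length-2 path is D–C–E. So there is exactly 1 shortest path.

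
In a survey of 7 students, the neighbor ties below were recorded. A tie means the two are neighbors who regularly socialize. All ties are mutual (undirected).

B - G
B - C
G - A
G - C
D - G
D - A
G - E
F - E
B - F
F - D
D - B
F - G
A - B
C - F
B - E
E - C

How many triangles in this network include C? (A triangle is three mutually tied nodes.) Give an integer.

6

C's neighbors: B, E, F, and G.
Neighbor pairs that are themselves tied: C–B–E; C–B–F; C–B–G; C–E–F; C–E–G; C–F–G. Each forms one triangle with C, for 6 in total.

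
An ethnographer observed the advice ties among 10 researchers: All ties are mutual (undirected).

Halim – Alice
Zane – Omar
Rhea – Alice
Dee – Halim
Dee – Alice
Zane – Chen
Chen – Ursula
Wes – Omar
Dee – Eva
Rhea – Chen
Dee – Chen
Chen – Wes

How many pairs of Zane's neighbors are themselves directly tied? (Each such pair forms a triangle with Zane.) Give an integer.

Zane's neighbors are Chen and Omar, but none of them are tied to each other, so no triangle contains Zane.

0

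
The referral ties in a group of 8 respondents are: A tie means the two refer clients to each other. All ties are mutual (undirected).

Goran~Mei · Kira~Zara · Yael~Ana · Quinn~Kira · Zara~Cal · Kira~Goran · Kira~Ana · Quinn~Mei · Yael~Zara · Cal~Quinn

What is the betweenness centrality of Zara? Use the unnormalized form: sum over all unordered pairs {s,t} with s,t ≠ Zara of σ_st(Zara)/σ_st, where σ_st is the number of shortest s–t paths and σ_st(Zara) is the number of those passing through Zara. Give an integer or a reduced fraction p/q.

Pairs whose geodesics pass through Zara — Cal–Yael: 1; Cal–Ana: 2/3; Cal–Kira: 1/2; Cal–Goran: 1/3; Yael–Kira: 1/2; Yael–Goran: 1/2; Yael–Mei: 3/5; Yael–Quinn: 2/3.
All other pairs contribute 0.
Summing the contributions gives betweenness(Zara) = 143/30.

143/30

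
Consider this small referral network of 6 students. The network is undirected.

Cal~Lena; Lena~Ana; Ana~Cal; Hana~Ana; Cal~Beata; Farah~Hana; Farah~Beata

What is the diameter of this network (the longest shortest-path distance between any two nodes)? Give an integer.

Eccentricity of each node (its greatest distance to any other): Ana:2, Beata:2, Cal:2, Farah:3, Hana:2, Lena:3.
The maximum eccentricity is 3, realized for instance by the pair Lena–Farah via Lena – Ana – Hana – Farah. So the diameter is 3.

3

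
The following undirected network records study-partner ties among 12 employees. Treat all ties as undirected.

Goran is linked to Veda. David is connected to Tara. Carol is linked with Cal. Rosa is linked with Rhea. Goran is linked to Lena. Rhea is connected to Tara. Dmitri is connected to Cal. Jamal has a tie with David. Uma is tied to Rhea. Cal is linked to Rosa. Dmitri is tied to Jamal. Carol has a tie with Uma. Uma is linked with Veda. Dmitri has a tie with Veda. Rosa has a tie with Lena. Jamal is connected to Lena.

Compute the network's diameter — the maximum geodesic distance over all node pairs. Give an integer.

Eccentricity of each node (its greatest distance to any other): Cal:3, Carol:4, David:4, Dmitri:3, Goran:4, Jamal:3, Lena:3, Rhea:3, Rosa:3, Tara:4, Uma:3, Veda:3.
The maximum eccentricity is 4, realized for instance by the pair David–Carol via David – Tara – Rhea – Uma – Carol. So the diameter is 4.

4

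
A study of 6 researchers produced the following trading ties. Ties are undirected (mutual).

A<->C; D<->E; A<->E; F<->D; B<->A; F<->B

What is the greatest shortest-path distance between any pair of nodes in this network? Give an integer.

3

Eccentricity of each node (its greatest distance to any other): A:2, B:2, C:3, D:3, E:2, F:3.
The maximum eccentricity is 3, realized for instance by the pair C–D via C – A – E – D. So the diameter is 3.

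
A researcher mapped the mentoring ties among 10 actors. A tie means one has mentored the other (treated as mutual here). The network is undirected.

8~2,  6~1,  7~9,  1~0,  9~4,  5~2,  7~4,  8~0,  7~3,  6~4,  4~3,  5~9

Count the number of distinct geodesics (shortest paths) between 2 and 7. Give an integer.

1

The shortest distance is 3, and the only length-3 path is 2–5–9–7. So there is exactly 1 shortest path.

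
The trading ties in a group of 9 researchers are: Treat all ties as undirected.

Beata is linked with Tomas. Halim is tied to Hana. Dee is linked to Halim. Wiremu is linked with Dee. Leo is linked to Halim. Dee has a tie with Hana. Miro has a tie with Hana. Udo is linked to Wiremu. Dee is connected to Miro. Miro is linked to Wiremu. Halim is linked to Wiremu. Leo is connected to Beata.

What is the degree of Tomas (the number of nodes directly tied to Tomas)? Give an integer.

Tomas is directly tied to Beata. That is 1 neighbor, so the degree of Tomas is 1.

1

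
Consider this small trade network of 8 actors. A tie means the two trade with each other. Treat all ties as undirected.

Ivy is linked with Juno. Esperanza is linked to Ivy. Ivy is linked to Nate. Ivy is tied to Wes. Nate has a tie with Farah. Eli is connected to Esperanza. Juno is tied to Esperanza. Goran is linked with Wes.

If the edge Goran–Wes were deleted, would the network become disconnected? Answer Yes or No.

Yes

Without the Goran–Wes edge there is no alternate route between Goran and Wes, so the network disconnects. It is a bridge.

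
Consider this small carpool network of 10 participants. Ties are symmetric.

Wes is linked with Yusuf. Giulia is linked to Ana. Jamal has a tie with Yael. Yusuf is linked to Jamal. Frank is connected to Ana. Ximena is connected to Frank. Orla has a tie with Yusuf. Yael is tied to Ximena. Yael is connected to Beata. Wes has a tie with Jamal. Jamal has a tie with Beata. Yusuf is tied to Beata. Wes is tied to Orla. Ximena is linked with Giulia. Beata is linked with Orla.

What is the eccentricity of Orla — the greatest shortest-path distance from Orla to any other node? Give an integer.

5

Distances from Orla: Ana:5, Beata:1, Frank:4, Giulia:4, Jamal:2, Wes:1, Ximena:3, Yael:2, Yusuf:1.
The largest is 5 (to Ana), so the eccentricity of Orla is 5.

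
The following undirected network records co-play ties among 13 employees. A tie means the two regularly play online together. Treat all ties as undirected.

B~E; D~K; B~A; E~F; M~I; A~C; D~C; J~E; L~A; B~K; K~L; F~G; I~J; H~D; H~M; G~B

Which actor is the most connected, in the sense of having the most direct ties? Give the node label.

B

Degrees — A:3, B:4, C:2, D:3, E:3, F:2, G:2, H:2, I:2, J:2, K:3, L:2, M:2.
The maximum is 4, attained only by B.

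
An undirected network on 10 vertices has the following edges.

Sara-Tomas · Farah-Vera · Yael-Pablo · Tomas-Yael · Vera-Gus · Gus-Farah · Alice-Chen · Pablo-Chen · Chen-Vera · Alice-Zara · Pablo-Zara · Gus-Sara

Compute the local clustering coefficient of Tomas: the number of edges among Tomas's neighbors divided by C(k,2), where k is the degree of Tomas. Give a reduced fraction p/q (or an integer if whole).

Tomas's neighbors: Sara and Yael (k = 2).
Possible neighbor pairs: C(2,2) = 1. Edges among them: none → e = 0.
Clustering(Tomas) = 0/1.

0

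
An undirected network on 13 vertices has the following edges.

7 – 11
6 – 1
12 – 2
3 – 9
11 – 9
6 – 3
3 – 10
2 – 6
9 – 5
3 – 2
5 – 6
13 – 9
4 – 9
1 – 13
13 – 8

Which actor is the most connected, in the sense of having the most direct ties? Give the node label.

9

Degrees — 1:2, 2:3, 3:4, 4:1, 5:2, 6:4, 7:1, 8:1, 9:5, 10:1, 11:2, 12:1, 13:3.
The maximum is 5, attained only by 9.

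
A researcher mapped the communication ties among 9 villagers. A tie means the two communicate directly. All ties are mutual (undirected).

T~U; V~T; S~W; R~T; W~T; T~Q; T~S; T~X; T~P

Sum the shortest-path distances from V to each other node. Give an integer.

15

Distances from V: P:2, Q:2, R:2, S:2, T:1, U:2, W:2, X:2.
Sum = 2 + 2 + 2 + 2 + 1 + 2 + 2 + 2 = 15.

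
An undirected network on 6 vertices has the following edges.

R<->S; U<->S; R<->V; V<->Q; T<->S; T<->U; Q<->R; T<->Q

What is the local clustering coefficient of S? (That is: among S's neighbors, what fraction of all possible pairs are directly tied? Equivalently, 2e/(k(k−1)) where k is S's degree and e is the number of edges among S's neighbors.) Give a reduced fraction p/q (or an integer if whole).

S's neighbors: R, T, and U (k = 3).
Possible neighbor pairs: C(3,2) = 3. Edges among them: T–U → e = 1.
Clustering(S) = 1/3.

1/3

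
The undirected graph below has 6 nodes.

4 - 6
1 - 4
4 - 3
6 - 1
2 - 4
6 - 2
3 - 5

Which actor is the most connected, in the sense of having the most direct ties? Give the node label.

Degrees — 1:2, 2:2, 3:2, 4:4, 5:1, 6:3.
The maximum is 4, attained only by 4.

4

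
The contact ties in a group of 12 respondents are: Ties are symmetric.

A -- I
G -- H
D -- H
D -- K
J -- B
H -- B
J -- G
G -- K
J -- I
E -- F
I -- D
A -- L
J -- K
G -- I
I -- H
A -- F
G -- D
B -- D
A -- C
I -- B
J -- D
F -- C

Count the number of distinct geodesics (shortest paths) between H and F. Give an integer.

1

The shortest distance is 3, and the only length-3 path is H–I–A–F. So there is exactly 1 shortest path.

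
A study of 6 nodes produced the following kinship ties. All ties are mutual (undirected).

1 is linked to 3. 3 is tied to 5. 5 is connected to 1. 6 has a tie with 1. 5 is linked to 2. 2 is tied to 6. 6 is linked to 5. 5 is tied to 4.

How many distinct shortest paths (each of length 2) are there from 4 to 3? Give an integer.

The shortest distance is 2, and the only length-2 path is 4–5–3. So there is exactly 1 shortest path.

1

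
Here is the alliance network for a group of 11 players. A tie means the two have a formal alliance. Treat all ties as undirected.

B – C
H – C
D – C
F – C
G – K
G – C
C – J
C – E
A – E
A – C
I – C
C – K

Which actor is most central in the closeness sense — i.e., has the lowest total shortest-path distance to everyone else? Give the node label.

C

Farness (sum of distances to all others) for each node — A:18, B:19, C:10, D:19, E:18, F:19, G:18, H:19, I:19, J:19, K:18.
The smallest farness is 10, for C, so C has the highest closeness.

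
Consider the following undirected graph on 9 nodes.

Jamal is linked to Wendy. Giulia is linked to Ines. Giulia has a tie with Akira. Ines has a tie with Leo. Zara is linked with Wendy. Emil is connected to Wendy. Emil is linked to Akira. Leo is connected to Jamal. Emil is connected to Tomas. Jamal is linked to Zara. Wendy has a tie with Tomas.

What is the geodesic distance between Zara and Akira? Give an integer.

One shortest route is Zara – Wendy – Emil – Akira, which uses 3 edges, and at distance 2 from Zara we only reach {Emil, Leo, Tomas}, which does not include Akira. So d(Zara,Akira) = 3.

3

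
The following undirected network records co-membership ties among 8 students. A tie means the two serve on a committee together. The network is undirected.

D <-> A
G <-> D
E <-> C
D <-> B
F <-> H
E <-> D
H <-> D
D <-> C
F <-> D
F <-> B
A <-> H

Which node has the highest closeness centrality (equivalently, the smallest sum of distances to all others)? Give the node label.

Farness (sum of distances to all others) for each node — A:12, B:12, C:12, D:7, E:12, F:11, G:13, H:11.
The smallest farness is 7, for D, so D has the highest closeness.

D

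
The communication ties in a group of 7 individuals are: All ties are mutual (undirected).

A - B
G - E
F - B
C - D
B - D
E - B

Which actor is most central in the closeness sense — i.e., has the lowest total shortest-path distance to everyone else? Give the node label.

B

Farness (sum of distances to all others) for each node — A:13, B:8, C:16, D:11, E:11, F:13, G:16.
The smallest farness is 8, for B, so B has the highest closeness.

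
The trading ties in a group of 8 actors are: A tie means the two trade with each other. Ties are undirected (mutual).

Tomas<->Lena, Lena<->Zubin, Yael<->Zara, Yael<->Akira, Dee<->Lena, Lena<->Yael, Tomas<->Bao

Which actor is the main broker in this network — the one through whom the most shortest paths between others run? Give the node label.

Lena

Unnormalized betweenness of each node: Akira:0, Bao:0, Dee:0, Lena:17, Tomas:6, Yael:11, Zara:0, Zubin:0.
Lena has the largest value, 17, making it the main broker — the node through which the most shortest paths run.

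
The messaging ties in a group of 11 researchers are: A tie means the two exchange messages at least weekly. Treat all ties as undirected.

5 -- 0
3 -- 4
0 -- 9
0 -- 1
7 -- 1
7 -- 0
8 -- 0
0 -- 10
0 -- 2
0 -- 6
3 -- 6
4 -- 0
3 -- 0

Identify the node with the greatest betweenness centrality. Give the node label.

Unnormalized betweenness of each node: 0:83/2, 1:0, 2:0, 3:1/2, 4:0, 5:0, 6:0, 7:0, 8:0, 9:0, 10:0.
0 has the largest value, 83/2, making it the main broker — the node through which the most shortest paths run.

0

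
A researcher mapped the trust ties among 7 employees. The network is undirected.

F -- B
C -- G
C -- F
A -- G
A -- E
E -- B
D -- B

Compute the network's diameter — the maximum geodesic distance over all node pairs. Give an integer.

4

Eccentricity of each node (its greatest distance to any other): A:3, B:3, C:3, D:4, E:3, F:3, G:4.
The maximum eccentricity is 4, realized for instance by the pair G–D via G – A – E – B – D. So the diameter is 4.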